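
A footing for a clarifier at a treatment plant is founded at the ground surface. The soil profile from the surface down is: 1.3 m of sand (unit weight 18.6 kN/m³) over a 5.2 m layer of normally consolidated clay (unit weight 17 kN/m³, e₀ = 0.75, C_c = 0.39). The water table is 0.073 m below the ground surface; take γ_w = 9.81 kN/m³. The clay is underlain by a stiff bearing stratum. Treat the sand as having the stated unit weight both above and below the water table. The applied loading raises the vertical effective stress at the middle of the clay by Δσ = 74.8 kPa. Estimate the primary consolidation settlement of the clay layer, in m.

S_c ≈ 0.62 m

Mid-depth of clay below the ground surface: z = 1.3 + 5.2/2 = 3.9 m.
Total vertical stress at mid-clay: σ_v = 18.6×1.3 + 17×2.6 = 68.38 kPa.
Pore pressure: u = 9.81×(3.9 − 0.073) = 37.543 kPa.
Initial effective stress: σ'_0 = σ_v − u = 68.38 − 37.543 = 30.837 kPa.
Final effective stress: σ'_f = σ'_0 + Δσ = 30.837 + 74.8 = 105.64 kPa.
Normally consolidated clay, so the full stress increment lies on the virgin compression line:
S_c = C_c·H/(1+e₀)·log₁₀(σ'_f/σ'_0) = 0.39×5.2/(1+0.75)×log₁₀(105.64/30.837)
    = 1.1589 × 0.53476 = 0.6197 m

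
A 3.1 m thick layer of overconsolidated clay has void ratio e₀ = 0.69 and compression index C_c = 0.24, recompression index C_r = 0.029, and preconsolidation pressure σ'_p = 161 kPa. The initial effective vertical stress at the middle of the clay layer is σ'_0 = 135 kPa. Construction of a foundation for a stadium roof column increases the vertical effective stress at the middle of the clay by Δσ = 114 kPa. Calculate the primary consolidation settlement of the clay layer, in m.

Final effective stress: σ'_f = 135 + 114 = 249 kPa.
σ'_f = 249 > σ'_p = 161 kPa, so the stress path crosses the preconsolidation pressure — recompression up to σ'_p, then virgin compression beyond:
S_c = H/(1+e₀)·[C_r·log₁₀(σ'_p/σ'_0) + C_c·log₁₀(σ'_f/σ'_p)]
    = 3.1/1.69 × [0.029×log₁₀(161/135) + 0.24×log₁₀(249/161)]
    = 1.8343 × [0.0022183 + 0.04545] = 0.08744 m

S_c ≈ 0.0874 m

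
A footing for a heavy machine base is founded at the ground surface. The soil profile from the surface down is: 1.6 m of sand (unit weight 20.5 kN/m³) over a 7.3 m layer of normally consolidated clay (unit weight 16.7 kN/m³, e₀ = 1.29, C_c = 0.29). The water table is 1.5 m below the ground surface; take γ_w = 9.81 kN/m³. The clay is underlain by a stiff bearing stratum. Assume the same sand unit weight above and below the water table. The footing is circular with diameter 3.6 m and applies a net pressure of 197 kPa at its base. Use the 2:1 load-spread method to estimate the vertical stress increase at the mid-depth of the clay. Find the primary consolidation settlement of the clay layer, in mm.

Mid-depth of clay below the ground surface: z = 1.6 + 7.3/2 = 5.25 m.
Total vertical stress at mid-clay: σ_v = 20.5×1.6 + 16.7×3.65 = 93.755 kPa.
Pore pressure: u = 9.81×(5.25 − 1.5) = 36.788 kPa.
Initial effective stress: σ'_0 = σ_v − u = 93.755 − 36.788 = 56.967 kPa.
Stress increase at mid-clay by the 2:1 spreading method:
Δσ ≈ qD²/(D+z)² = 197×3.6²/(3.6+5.25)² = 32.598 kPa
Final effective stress: σ'_f = σ'_0 + Δσ = 56.967 + 32.598 = 89.565 kPa.
Normally consolidated clay, so the full stress increment lies on the virgin compression line:
S_c = C_c·H/(1+e₀)·log₁₀(σ'_f/σ'_0) = 0.29×7.3/(1+1.29)×log₁₀(89.565/56.967)
    = 0.92445 × 0.19651 = 0.1817 m

S_c ≈ 182 mm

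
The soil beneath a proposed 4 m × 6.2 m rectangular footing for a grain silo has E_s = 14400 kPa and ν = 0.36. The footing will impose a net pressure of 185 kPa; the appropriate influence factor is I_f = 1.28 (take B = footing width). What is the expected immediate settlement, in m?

Immediate (elastic) settlement: S_e = q·B·(1−ν²)/E_s · I_f.
S_e = 185 × 4 × (1 − 0.36²) / 14400 × 1.28
    = 185 × 4 × 0.8704 / 14400 × 1.28
    = 0.05725 m

S_e ≈ 0.0573 m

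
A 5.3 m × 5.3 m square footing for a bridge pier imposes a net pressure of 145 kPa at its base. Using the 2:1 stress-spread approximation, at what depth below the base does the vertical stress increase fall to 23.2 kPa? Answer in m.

z ≈ 7.95 m

2:1 spreading — at depth z the loaded area has grown by z in each plan dimension:
qB²/(B+z)² = Δσ_z ⇒ z = B(√(q/Δσ_z) − 1) = 5.3×(√(145/23.2) − 1) = 7.95 m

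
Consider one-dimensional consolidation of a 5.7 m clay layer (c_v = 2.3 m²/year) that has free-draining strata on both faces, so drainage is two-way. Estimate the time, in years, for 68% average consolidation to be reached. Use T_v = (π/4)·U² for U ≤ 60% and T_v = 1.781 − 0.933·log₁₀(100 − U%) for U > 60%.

Drainage path length: H_d = H/2 = 2.85 m (double drainage).
U > 60%: T_v = 1.781 − 0.933·log₁₀(100 − 68) = 0.3767.
t = T_v·H_d²/c_v = 0.3767×2.85²/2.3 = 1.33 years.

t ≈ 1.33 years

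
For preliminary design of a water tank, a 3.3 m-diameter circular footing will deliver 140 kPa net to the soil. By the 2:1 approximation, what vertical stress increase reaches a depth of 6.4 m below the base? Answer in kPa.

Δσ_z ≈ 16.2 kPa

By the 2:1 method the load spreads at 1 horizontal : 2 vertical, so at depth z the loaded area has grown by z in each plan dimension:
Δσ ≈ qD²/(D+z)² = 140×3.3²/(3.3+6.4)² = 16.204 kPa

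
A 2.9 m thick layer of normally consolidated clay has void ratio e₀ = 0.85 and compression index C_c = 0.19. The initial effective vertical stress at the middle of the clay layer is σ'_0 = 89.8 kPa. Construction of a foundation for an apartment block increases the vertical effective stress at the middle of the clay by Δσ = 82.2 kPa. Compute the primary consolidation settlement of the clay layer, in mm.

S_c ≈ 84.1 mm

Final effective stress: σ'_f = σ'_0 + Δσ = 89.8 + 82.2 = 172 kPa.
Normally consolidated clay, so the full stress increment lies on the virgin compression line:
S_c = C_c·H/(1+e₀)·log₁₀(σ'_f/σ'_0) = 0.19×2.9/(1+0.85)×log₁₀(172/89.8)
    = 0.29784 × 0.28225 = 0.08407 m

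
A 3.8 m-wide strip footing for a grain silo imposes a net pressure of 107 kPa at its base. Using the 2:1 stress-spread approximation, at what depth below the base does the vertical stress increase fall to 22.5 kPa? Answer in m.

2:1 spreading — at depth z the loaded area has grown by z in each plan dimension:
qB/(B+z) = Δσ_z ⇒ z = qB/Δσ_z − B = 107×3.8/22.5 − 3.8 = 14.27 m

z ≈ 14.3 m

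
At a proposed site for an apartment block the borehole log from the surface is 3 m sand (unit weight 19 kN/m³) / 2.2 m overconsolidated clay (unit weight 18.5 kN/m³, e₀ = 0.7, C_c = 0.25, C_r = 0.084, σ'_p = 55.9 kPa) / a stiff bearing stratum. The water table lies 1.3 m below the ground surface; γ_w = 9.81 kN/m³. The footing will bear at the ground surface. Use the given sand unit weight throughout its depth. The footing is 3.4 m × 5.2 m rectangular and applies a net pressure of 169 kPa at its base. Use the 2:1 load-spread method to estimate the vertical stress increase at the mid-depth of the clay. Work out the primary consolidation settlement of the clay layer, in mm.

Mid-depth of clay below the ground surface: z = 3 + 2.2/2 = 4.1 m.
Total vertical stress at mid-clay: σ_v = 19×3 + 18.5×1.1 = 77.35 kPa.
Pore pressure: u = 9.81×(4.1 − 1.3) = 27.468 kPa.
Initial effective stress: σ'_0 = σ_v − u = 77.35 − 27.468 = 49.882 kPa.
Stress increase at mid-clay by the 2:1 spreading method:
Δσ = qBL/((B+z)(L+z)) = 169×3.4×5.2/((3.4+4.1)(5.2+4.1)) = 42.838 kPa
Final effective stress: σ'_f = 49.882 + 42.838 = 92.72 kPa.
σ'_f = 92.72 > σ'_p = 55.9 kPa, so the stress path crosses the preconsolidation pressure — recompression up to σ'_p, then virgin compression beyond:
S_c = H/(1+e₀)·[C_r·log₁₀(σ'_p/σ'_0) + C_c·log₁₀(σ'_f/σ'_p)]
    = 2.2/1.7 × [0.084×log₁₀(55.9/49.882) + 0.25×log₁₀(92.72/55.9)]
    = 1.2941 × [0.0041553 + 0.05494] = 0.07648 m

S_c ≈ 76.5 mm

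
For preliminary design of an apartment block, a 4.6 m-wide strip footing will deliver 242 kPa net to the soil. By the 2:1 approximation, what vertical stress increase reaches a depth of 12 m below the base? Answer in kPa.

Δσ_z ≈ 67.1 kPa

By the 2:1 method the load spreads at 1 horizontal : 2 vertical, so at depth z the loaded area has grown by z in each plan dimension:
Δσ = qB/(B+z) = 242×4.6/(4.6+12) = 67.06 kPa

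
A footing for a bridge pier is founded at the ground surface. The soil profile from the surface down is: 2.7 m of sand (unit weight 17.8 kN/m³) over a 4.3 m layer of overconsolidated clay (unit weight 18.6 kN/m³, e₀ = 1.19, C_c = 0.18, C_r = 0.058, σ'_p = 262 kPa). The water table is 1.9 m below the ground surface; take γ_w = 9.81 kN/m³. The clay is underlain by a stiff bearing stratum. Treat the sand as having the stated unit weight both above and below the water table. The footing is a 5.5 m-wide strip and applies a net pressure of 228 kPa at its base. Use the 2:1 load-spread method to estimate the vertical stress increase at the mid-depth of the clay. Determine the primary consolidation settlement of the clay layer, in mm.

S_c ≈ 55.1 mm

Mid-depth of clay below the ground surface: z = 2.7 + 4.3/2 = 4.85 m.
Total vertical stress at mid-clay: σ_v = 17.8×2.7 + 18.6×2.15 = 88.05 kPa.
Pore pressure: u = 9.81×(4.85 − 1.9) = 28.94 kPa.
Initial effective stress: σ'_0 = σ_v − u = 88.05 − 28.94 = 59.11 kPa.
Stress increase at mid-clay by the 2:1 spreading method:
Δσ = qB/(B+z) = 228×5.5/(5.5+4.85) = 121.16 kPa
Final effective stress: σ'_f = 59.11 + 121.16 = 180.27 kPa.
σ'_f = 180.27 ≤ σ'_p = 262 kPa, so the clay remains overconsolidated and only the recompression index applies:
S_c = C_r·H/(1+e₀)·log₁₀(σ'_f/σ'_0) = 0.058×4.3/2.19×log₁₀(180.27/59.11)
    = 0.11388 × 0.48426 = 0.05515 m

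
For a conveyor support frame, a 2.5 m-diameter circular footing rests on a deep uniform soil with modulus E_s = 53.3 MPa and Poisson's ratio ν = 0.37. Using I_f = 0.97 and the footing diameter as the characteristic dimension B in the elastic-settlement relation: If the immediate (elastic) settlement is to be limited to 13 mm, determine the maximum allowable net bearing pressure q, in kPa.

q ≈ 331 kPa

E_s = 53.3 MPa = 53300 kPa.
S_e = q·B·(1−ν²)/E_s · I_f  ⇒  q = S_e·E_s / (B·(1−ν²)·I_f).
q = 0.013 × 53300 / (2.5 × 0.8631 × 0.97) = 331.1 kPa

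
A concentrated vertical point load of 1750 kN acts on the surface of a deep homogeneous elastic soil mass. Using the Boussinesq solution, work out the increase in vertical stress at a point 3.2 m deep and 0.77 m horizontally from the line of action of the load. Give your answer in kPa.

Boussinesq vertical stress below a point load on an elastic half-space:
Δσ_z = 3P/(2πz²) · [1 + (r/z)²]^(−5/2)
r/z = 0.77/3.2 = 0.24063; [1+(r/z)²]^(−5/2) = 0.86874.
Δσ_z = 3×1750/(2π×3.2²) × 0.86874 = 81.598 × 0.86874 = 70.89 kPa

Δσ_z ≈ 70.9 kPa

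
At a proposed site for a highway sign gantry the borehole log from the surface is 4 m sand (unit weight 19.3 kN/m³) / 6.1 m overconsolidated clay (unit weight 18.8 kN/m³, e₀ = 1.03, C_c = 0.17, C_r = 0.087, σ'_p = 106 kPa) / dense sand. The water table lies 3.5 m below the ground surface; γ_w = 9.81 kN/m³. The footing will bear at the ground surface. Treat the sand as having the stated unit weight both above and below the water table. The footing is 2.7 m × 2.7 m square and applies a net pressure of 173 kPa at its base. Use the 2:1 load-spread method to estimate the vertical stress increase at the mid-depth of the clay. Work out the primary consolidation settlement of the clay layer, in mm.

Mid-depth of clay below the ground surface: z = 4 + 6.1/2 = 7.05 m.
Total vertical stress at mid-clay: σ_v = 19.3×4 + 18.8×3.05 = 134.54 kPa.
Pore pressure: u = 9.81×(7.05 − 3.5) = 34.825 kPa.
Initial effective stress: σ'_0 = σ_v − u = 134.54 − 34.825 = 99.715 kPa.
Stress increase at mid-clay by the 2:1 spreading method:
Δσ = qBL/((B+z)(L+z)) = 173×2.7×2.7/((2.7+7.05)(2.7+7.05)) = 13.267 kPa
Final effective stress: σ'_f = 99.715 + 13.267 = 112.98 kPa.
σ'_f = 112.98 > σ'_p = 106 kPa, so the stress path crosses the preconsolidation pressure — recompression up to σ'_p, then virgin compression beyond:
S_c = H/(1+e₀)·[C_r·log₁₀(σ'_p/σ'_0) + C_c·log₁₀(σ'_f/σ'_p)]
    = 6.1/2.03 × [0.087×log₁₀(106/99.715) + 0.17×log₁₀(112.98/106)]
    = 3.0049 × [0.0023094 + 0.0047083] = 0.02109 m

S_c ≈ 21.1 mm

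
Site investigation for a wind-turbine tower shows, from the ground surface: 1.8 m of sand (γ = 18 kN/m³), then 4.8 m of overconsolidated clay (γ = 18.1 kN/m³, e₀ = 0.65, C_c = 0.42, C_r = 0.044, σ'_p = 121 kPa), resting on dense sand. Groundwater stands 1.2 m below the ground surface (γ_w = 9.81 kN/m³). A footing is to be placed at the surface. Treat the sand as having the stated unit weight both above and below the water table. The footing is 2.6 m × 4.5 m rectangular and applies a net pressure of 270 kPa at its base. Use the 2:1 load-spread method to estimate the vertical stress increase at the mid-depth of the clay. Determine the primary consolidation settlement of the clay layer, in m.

S_c ≈ 0.0426 m

Mid-depth of clay below the ground surface: z = 1.8 + 4.8/2 = 4.2 m.
Total vertical stress at mid-clay: σ_v = 18×1.8 + 18.1×2.4 = 75.84 kPa.
Pore pressure: u = 9.81×(4.2 − 1.2) = 29.43 kPa.
Initial effective stress: σ'_0 = σ_v − u = 75.84 − 29.43 = 46.41 kPa.
Stress increase at mid-clay by the 2:1 spreading method:
Δσ = qBL/((B+z)(L+z)) = 270×2.6×4.5/((2.6+4.2)(4.5+4.2)) = 53.398 kPa
Final effective stress: σ'_f = 46.41 + 53.398 = 99.808 kPa.
σ'_f = 99.808 ≤ σ'_p = 121 kPa, so the clay remains overconsolidated and only the recompression index applies:
S_c = C_r·H/(1+e₀)·log₁₀(σ'_f/σ'_0) = 0.044×4.8/1.65×log₁₀(99.808/46.41)
    = 0.128 × 0.33255 = 0.04257 m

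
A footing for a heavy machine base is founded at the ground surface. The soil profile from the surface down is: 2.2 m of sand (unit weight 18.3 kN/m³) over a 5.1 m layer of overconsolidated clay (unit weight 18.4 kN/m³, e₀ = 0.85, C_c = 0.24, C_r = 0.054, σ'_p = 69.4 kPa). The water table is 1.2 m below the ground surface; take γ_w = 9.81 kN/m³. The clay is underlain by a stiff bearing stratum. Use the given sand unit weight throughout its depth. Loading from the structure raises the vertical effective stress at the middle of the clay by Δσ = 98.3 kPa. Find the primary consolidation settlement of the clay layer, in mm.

Mid-depth of clay below the ground surface: z = 2.2 + 5.1/2 = 4.75 m.
Total vertical stress at mid-clay: σ_v = 18.3×2.2 + 18.4×2.55 = 87.18 kPa.
Pore pressure: u = 9.81×(4.75 − 1.2) = 34.825 kPa.
Initial effective stress: σ'_0 = σ_v − u = 87.18 − 34.825 = 52.355 kPa.
Final effective stress: σ'_f = 52.355 + 98.3 = 150.66 kPa.
σ'_f = 150.66 > σ'_p = 69.4 kPa, so the stress path crosses the preconsolidation pressure — recompression up to σ'_p, then virgin compression beyond:
S_c = H/(1+e₀)·[C_r·log₁₀(σ'_p/σ'_0) + C_c·log₁₀(σ'_f/σ'_p)]
    = 5.1/1.85 × [0.054×log₁₀(69.4/52.355) + 0.24×log₁₀(150.66/69.4)]
    = 2.7568 × [0.0066097 + 0.080793] = 0.241 m

S_c ≈ 241 mm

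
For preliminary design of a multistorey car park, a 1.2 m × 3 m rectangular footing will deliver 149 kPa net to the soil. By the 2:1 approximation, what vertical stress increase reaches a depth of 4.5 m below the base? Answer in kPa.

By the 2:1 method the load spreads at 1 horizontal : 2 vertical, so at depth z the loaded area has grown by z in each plan dimension:
Δσ = qBL/((B+z)(L+z)) = 149×1.2×3/((1.2+4.5)(3+4.5)) = 12.547 kPa

Δσ_z ≈ 12.5 kPa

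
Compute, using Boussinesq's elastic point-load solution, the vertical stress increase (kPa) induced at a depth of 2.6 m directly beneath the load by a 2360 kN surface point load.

Boussinesq vertical stress below a point load on an elastic half-space:
Δσ_z = 3P/(2πz²) · [1 + (r/z)²]^(−5/2)
r/z = 0/2.6 = 0; [1+(r/z)²]^(−5/2) = 1.
Δσ_z = 3×2360/(2π×2.6²) × 1 = 166.69 × 1 = 166.7 kPa

Δσ_z ≈ 167 kPa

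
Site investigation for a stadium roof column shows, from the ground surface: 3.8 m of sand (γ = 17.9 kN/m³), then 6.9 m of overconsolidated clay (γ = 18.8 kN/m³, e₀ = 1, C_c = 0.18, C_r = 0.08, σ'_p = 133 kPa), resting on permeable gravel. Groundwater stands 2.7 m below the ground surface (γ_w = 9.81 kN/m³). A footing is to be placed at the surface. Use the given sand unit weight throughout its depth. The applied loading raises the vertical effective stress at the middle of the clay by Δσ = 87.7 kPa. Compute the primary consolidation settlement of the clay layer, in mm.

Mid-depth of clay below the ground surface: z = 3.8 + 6.9/2 = 7.25 m.
Total vertical stress at mid-clay: σ_v = 17.9×3.8 + 18.8×3.45 = 132.88 kPa.
Pore pressure: u = 9.81×(7.25 − 2.7) = 44.636 kPa.
Initial effective stress: σ'_0 = σ_v − u = 132.88 − 44.636 = 88.244 kPa.
Final effective stress: σ'_f = 88.244 + 87.7 = 175.94 kPa.
σ'_f = 175.94 > σ'_p = 133 kPa, so the stress path crosses the preconsolidation pressure — recompression up to σ'_p, then virgin compression beyond:
S_c = H/(1+e₀)·[C_r·log₁₀(σ'_p/σ'_0) + C_c·log₁₀(σ'_f/σ'_p)]
    = 6.9/2 × [0.08×log₁₀(133/88.244) + 0.18×log₁₀(175.94/133)]
    = 3.45 × [0.014253 + 0.021872] = 0.1246 m

S_c ≈ 125 mm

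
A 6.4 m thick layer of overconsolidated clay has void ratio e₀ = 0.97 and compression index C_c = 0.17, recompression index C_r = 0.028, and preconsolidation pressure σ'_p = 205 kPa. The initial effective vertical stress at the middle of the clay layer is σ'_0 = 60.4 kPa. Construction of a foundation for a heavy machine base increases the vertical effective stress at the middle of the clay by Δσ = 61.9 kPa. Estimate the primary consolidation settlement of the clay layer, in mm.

Final effective stress: σ'_f = 60.4 + 61.9 = 122.3 kPa.
σ'_f = 122.3 ≤ σ'_p = 205 kPa, so the clay remains overconsolidated and only the recompression index applies:
S_c = C_r·H/(1+e₀)·log₁₀(σ'_f/σ'_0) = 0.028×6.4/1.97×log₁₀(122.3/60.4)
    = 0.090964 × 0.30639 = 0.02787 m

S_c ≈ 27.9 mm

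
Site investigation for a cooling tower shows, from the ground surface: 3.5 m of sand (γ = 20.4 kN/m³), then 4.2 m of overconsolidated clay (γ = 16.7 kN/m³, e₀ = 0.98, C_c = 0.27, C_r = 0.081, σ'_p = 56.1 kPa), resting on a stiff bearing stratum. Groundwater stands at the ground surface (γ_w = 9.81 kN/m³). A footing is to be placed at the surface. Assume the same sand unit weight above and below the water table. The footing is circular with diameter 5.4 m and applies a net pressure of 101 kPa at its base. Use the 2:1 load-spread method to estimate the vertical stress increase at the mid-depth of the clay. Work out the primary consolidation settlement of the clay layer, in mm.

Mid-depth of clay below the ground surface: z = 3.5 + 4.2/2 = 5.6 m.
Total vertical stress at mid-clay: σ_v = 20.4×3.5 + 16.7×2.1 = 106.47 kPa.
Pore pressure: u = 9.81×(5.6 − 0) = 54.936 kPa.
Initial effective stress: σ'_0 = σ_v − u = 106.47 − 54.936 = 51.534 kPa.
Stress increase at mid-clay by the 2:1 spreading method:
Δσ ≈ qD²/(D+z)² = 101×5.4²/(5.4+5.6)² = 24.34 kPa
Final effective stress: σ'_f = 51.534 + 24.34 = 75.874 kPa.
σ'_f = 75.874 > σ'_p = 56.1 kPa, so the stress path crosses the preconsolidation pressure — recompression up to σ'_p, then virgin compression beyond:
S_c = H/(1+e₀)·[C_r·log₁₀(σ'_p/σ'_0) + C_c·log₁₀(σ'_f/σ'_p)]
    = 4.2/1.98 × [0.081×log₁₀(56.1/51.534) + 0.27×log₁₀(75.874/56.1)]
    = 2.1212 × [0.0029864 + 0.035405] = 0.08144 m

S_c ≈ 81.4 mm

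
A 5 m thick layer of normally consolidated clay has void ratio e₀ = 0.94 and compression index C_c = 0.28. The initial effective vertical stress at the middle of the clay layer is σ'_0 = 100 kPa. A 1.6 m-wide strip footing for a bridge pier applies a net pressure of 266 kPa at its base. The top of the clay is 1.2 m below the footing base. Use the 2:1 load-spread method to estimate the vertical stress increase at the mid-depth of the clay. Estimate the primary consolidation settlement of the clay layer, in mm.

Mid-depth of clay below the footing base: z = 1.2 + 5/2 = 3.7 m.
Stress increase at mid-clay by the 2:1 spreading method:
Δσ = qB/(B+z) = 266×1.6/(1.6+3.7) = 80.302 kPa
Final effective stress: σ'_f = σ'_0 + Δσ = 100 + 80.302 = 180.3 kPa.
Normally consolidated clay, so the full stress increment lies on the virgin compression line:
S_c = C_c·H/(1+e₀)·log₁₀(σ'_f/σ'_0) = 0.28×5/(1+0.94)×log₁₀(180.3/100)
    = 0.72165 × 0.256 = 0.1847 m

S_c ≈ 185 mm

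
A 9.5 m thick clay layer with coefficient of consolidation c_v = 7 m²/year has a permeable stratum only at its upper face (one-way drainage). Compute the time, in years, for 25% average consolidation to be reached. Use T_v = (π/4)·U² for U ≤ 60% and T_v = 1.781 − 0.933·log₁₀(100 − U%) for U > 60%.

Drainage path length: H_d = H = 9.5 m (single drainage).
U ≤ 60%: T_v = (π/4)·U² = (π/4)×0.25² = 0.049087.
t = T_v·H_d²/c_v = 0.049087×9.5²/7 = 0.6329 years.

t ≈ 0.633 years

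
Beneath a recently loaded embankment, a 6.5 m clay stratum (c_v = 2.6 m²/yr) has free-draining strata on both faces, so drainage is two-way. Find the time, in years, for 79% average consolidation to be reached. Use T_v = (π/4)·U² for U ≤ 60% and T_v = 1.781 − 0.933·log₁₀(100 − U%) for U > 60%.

t ≈ 2.22 years

Drainage path length: H_d = H/2 = 3.25 m (double drainage).
U > 60%: T_v = 1.781 − 0.933·log₁₀(100 − 79) = 0.54737.
t = T_v·H_d²/c_v = 0.54737×3.25²/2.6 = 2.224 years.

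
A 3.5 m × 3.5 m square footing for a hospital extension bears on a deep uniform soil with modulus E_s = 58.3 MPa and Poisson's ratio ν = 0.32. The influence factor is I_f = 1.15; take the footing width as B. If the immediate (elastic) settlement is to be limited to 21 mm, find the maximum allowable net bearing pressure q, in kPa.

E_s = 58.3 MPa = 58300 kPa.
S_e = q·B·(1−ν²)/E_s · I_f  ⇒  q = S_e·E_s / (B·(1−ν²)·I_f).
q = 0.021 × 58300 / (3.5 × 0.8976 × 1.15) = 338.9 kPa

q ≈ 339 kPa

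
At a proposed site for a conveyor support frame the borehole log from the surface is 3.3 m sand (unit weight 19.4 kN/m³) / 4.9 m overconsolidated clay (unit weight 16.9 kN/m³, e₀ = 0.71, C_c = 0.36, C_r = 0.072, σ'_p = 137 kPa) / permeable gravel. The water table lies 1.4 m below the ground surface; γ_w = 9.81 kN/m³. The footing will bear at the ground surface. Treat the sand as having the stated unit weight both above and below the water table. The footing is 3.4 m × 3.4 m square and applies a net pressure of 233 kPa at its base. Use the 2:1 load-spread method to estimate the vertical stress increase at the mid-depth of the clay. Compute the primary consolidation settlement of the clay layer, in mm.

S_c ≈ 37.1 mm

Mid-depth of clay below the ground surface: z = 3.3 + 4.9/2 = 5.75 m.
Total vertical stress at mid-clay: σ_v = 19.4×3.3 + 16.9×2.45 = 105.42 kPa.
Pore pressure: u = 9.81×(5.75 − 1.4) = 42.673 kPa.
Initial effective stress: σ'_0 = σ_v − u = 105.42 − 42.673 = 62.747 kPa.
Stress increase at mid-clay by the 2:1 spreading method:
Δσ = qBL/((B+z)(L+z)) = 233×3.4×3.4/((3.4+5.75)(3.4+5.75)) = 32.172 kPa
Final effective stress: σ'_f = 62.747 + 32.172 = 94.919 kPa.
σ'_f = 94.919 ≤ σ'_p = 137 kPa, so the clay remains overconsolidated and only the recompression index applies:
S_c = C_r·H/(1+e₀)·log₁₀(σ'_f/σ'_0) = 0.072×4.9/1.71×log₁₀(94.919/62.747)
    = 0.20632 × 0.17976 = 0.03709 m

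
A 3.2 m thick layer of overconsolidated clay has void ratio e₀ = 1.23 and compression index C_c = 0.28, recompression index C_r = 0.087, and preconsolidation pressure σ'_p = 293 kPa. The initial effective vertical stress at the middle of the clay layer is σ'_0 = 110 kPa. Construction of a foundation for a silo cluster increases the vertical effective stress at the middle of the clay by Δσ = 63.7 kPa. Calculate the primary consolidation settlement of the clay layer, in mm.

Final effective stress: σ'_f = 110 + 63.7 = 173.7 kPa.
σ'_f = 173.7 ≤ σ'_p = 293 kPa, so the clay remains overconsolidated and only the recompression index applies:
S_c = C_r·H/(1+e₀)·log₁₀(σ'_f/σ'_0) = 0.087×3.2/2.23×log₁₀(173.7/110)
    = 0.12484 × 0.19841 = 0.02477 m

S_c ≈ 24.8 mm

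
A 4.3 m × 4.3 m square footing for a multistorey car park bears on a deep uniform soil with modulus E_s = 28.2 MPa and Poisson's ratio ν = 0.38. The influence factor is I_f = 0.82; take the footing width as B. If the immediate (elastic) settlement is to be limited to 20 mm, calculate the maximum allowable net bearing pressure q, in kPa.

E_s = 28.2 MPa = 28200 kPa.
S_e = q·B·(1−ν²)/E_s · I_f  ⇒  q = S_e·E_s / (B·(1−ν²)·I_f).
q = 0.02 × 28200 / (4.3 × 0.8556 × 0.82) = 187 kPa

q ≈ 187 kPa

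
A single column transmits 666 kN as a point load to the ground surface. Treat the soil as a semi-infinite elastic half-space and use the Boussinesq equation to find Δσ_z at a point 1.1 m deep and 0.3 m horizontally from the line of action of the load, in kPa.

Δσ_z ≈ 220 kPa

Boussinesq vertical stress below a point load on an elastic half-space:
Δσ_z = 3P/(2πz²) · [1 + (r/z)²]^(−5/2)
r/z = 0.3/1.1 = 0.27273; [1+(r/z)²]^(−5/2) = 0.83581.
Δσ_z = 3×666/(2π×1.1²) × 0.83581 = 262.8 × 0.83581 = 219.7 kPa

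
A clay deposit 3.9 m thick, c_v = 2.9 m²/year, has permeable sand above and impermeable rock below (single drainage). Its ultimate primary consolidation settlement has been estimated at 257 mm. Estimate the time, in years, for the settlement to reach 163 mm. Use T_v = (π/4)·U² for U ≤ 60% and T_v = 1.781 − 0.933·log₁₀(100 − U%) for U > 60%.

Drainage path length: H_d = H = 3.9 m (single drainage).
U = S(t)/S_ult = 163/257 = 0.6342.
U > 60%: T_v = 1.781 − 0.933·log₁₀(100 − 63.424) = 0.32254.
t = T_v·H_d²/c_v = 0.32254×3.9²/2.9 = 1.692 years.

t ≈ 1.69 years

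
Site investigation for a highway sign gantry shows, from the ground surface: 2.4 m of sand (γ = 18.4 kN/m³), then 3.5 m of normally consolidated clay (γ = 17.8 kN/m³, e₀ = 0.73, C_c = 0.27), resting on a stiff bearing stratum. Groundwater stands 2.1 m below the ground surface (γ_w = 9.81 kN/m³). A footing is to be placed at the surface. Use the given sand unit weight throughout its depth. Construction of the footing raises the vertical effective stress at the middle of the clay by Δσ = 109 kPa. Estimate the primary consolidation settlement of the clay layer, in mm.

Mid-depth of clay below the ground surface: z = 2.4 + 3.5/2 = 4.15 m.
Total vertical stress at mid-clay: σ_v = 18.4×2.4 + 17.8×1.75 = 75.31 kPa.
Pore pressure: u = 9.81×(4.15 − 2.1) = 20.11 kPa.
Initial effective stress: σ'_0 = σ_v − u = 75.31 − 20.11 = 55.2 kPa.
Final effective stress: σ'_f = σ'_0 + Δσ = 55.2 + 109 = 164.2 kPa.
Normally consolidated clay, so the full stress increment lies on the virgin compression line:
S_c = C_c·H/(1+e₀)·log₁₀(σ'_f/σ'_0) = 0.27×3.5/(1+0.73)×log₁₀(164.2/55.2)
    = 0.54624 × 0.47343 = 0.2586 m

S_c ≈ 259 mm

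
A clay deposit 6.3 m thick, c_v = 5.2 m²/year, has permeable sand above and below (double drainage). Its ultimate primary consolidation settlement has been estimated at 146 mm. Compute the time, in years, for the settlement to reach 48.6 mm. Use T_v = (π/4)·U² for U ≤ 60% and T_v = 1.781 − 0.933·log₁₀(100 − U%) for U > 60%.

t ≈ 0.166 years

Drainage path length: H_d = H/2 = 3.15 m (double drainage).
U = S(t)/S_ult = 48.6/146 = 0.3329.
U ≤ 60%: T_v = (π/4)·U² = (π/4)×0.33288² = 0.087028.
t = T_v·H_d²/c_v = 0.087028×3.15²/5.2 = 0.1661 years.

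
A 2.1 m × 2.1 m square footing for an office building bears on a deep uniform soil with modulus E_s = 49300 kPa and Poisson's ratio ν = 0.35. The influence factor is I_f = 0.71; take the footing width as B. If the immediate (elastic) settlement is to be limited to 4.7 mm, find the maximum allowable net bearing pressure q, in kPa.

q ≈ 177 kPa

S_e = q·B·(1−ν²)/E_s · I_f  ⇒  q = S_e·E_s / (B·(1−ν²)·I_f).
q = 0.0047 × 49300 / (2.1 × 0.8775 × 0.71) = 177.1 kPa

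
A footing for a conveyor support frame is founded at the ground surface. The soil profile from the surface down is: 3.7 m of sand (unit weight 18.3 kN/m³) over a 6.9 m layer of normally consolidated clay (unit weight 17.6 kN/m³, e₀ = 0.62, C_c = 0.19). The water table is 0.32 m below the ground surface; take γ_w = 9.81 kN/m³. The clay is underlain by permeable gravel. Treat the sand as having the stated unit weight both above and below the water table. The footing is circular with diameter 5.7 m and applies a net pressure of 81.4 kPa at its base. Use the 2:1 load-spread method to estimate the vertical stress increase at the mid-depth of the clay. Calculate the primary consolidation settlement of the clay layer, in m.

S_c ≈ 0.0814 m

Mid-depth of clay below the ground surface: z = 3.7 + 6.9/2 = 7.15 m.
Total vertical stress at mid-clay: σ_v = 18.3×3.7 + 17.6×3.45 = 128.43 kPa.
Pore pressure: u = 9.81×(7.15 − 0.32) = 67.002 kPa.
Initial effective stress: σ'_0 = σ_v − u = 128.43 − 67.002 = 61.428 kPa.
Stress increase at mid-clay by the 2:1 spreading method:
Δσ ≈ qD²/(D+z)² = 81.4×5.7²/(5.7+7.15)² = 16.017 kPa
Final effective stress: σ'_f = σ'_0 + Δσ = 61.428 + 16.017 = 77.445 kPa.
Normally consolidated clay, so the full stress increment lies on the virgin compression line:
S_c = C_c·H/(1+e₀)·log₁₀(σ'_f/σ'_0) = 0.19×6.9/(1+0.62)×log₁₀(77.445/61.428)
    = 0.80926 × 0.10063 = 0.08144 m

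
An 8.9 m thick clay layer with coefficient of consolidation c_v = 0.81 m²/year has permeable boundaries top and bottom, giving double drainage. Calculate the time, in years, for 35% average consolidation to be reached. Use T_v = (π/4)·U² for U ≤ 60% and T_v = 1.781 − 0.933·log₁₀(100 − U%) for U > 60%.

Drainage path length: H_d = H/2 = 4.45 m (double drainage).
U ≤ 60%: T_v = (π/4)·U² = (π/4)×0.35² = 0.096211.
t = T_v·H_d²/c_v = 0.096211×4.45²/0.81 = 2.352 years.

t ≈ 2.35 years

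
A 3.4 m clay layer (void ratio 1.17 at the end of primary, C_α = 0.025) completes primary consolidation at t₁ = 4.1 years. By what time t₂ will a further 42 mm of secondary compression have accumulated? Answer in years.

S_s = C_α·H/(1+e_p)·log₁₀(t₂/t₁) ⇒ log₁₀(t₂/t₁) = S_s·(1+e_p)/(C_α·H).
log₁₀(t₂/t₁) = 0.042 × (1+1.17) / (0.025×3.4) = 1.072
t₂ = t₁ × 10^1.072 = 4.1 × 11.81 = 48.42 years

t₂ ≈ 48.4 years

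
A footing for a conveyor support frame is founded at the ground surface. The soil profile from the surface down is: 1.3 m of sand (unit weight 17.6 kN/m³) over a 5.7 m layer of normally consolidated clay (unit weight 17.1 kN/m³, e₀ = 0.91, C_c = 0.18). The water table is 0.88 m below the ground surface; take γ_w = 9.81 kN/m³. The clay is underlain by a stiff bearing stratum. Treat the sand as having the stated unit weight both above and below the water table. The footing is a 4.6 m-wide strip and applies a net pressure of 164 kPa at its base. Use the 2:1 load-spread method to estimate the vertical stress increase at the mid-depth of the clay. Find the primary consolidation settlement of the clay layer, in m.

S_c ≈ 0.27 m

Mid-depth of clay below the ground surface: z = 1.3 + 5.7/2 = 4.15 m.
Total vertical stress at mid-clay: σ_v = 17.6×1.3 + 17.1×2.85 = 71.615 kPa.
Pore pressure: u = 9.81×(4.15 − 0.88) = 32.079 kPa.
Initial effective stress: σ'_0 = σ_v − u = 71.615 − 32.079 = 39.536 kPa.
Stress increase at mid-clay by the 2:1 spreading method:
Δσ = qB/(B+z) = 164×4.6/(4.6+4.15) = 86.217 kPa
Final effective stress: σ'_f = σ'_0 + Δσ = 39.536 + 86.217 = 125.75 kPa.
Normally consolidated clay, so the full stress increment lies on the virgin compression line:
S_c = C_c·H/(1+e₀)·log₁₀(σ'_f/σ'_0) = 0.18×5.7/(1+0.91)×log₁₀(125.75/39.536)
    = 0.53717 × 0.50252 = 0.2699 m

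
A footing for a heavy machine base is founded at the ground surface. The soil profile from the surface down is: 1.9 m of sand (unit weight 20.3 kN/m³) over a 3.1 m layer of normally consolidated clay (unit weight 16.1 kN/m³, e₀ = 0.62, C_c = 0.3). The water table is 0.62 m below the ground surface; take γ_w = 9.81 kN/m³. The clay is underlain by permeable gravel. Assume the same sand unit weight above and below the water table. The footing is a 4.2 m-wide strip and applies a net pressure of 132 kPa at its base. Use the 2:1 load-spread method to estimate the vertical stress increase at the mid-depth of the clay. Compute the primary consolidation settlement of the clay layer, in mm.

Mid-depth of clay below the ground surface: z = 1.9 + 3.1/2 = 3.45 m.
Total vertical stress at mid-clay: σ_v = 20.3×1.9 + 16.1×1.55 = 63.525 kPa.
Pore pressure: u = 9.81×(3.45 − 0.62) = 27.762 kPa.
Initial effective stress: σ'_0 = σ_v − u = 63.525 − 27.762 = 35.763 kPa.
Stress increase at mid-clay by the 2:1 spreading method:
Δσ = qB/(B+z) = 132×4.2/(4.2+3.45) = 72.471 kPa
Final effective stress: σ'_f = σ'_0 + Δσ = 35.763 + 72.471 = 108.23 kPa.
Normally consolidated clay, so the full stress increment lies on the virgin compression line:
S_c = C_c·H/(1+e₀)·log₁₀(σ'_f/σ'_0) = 0.3×3.1/(1+0.62)×log₁₀(108.23/35.763)
    = 0.57407 × 0.48091 = 0.2761 m

S_c ≈ 276 mm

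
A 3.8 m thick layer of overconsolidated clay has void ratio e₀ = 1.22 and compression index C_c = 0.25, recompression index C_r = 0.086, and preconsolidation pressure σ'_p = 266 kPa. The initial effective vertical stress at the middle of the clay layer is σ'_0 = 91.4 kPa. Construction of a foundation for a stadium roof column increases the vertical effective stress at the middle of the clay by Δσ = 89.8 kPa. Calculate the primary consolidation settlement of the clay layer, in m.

Final effective stress: σ'_f = 91.4 + 89.8 = 181.2 kPa.
σ'_f = 181.2 ≤ σ'_p = 266 kPa, so the clay remains overconsolidated and only the recompression index applies:
S_c = C_r·H/(1+e₀)·log₁₀(σ'_f/σ'_0) = 0.086×3.8/2.22×log₁₀(181.2/91.4)
    = 0.14721 × 0.29721 = 0.04375 m

S_c ≈ 0.0438 m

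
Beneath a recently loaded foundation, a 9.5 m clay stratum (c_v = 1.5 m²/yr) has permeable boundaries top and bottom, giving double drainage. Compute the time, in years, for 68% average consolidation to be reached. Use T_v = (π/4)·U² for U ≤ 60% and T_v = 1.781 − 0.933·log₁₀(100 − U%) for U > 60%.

t ≈ 5.67 years

Drainage path length: H_d = H/2 = 4.75 m (double drainage).
U > 60%: T_v = 1.781 − 0.933·log₁₀(100 − 68) = 0.3767.
t = T_v·H_d²/c_v = 0.3767×4.75²/1.5 = 5.666 years.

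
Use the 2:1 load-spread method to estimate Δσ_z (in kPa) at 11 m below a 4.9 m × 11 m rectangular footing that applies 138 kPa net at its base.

Δσ_z ≈ 21.3 kPa

By the 2:1 method the load spreads at 1 horizontal : 2 vertical, so at depth z the loaded area has grown by z in each plan dimension:
Δσ = qBL/((B+z)(L+z)) = 138×4.9×11/((4.9+11)(11+11)) = 21.264 kPa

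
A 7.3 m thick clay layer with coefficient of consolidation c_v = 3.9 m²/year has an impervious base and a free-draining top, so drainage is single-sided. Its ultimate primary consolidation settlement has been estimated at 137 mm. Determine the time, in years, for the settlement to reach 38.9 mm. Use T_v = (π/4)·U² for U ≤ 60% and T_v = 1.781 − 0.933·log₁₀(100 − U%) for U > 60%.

Drainage path length: H_d = H = 7.3 m (single drainage).
U = S(t)/S_ult = 38.9/137 = 0.2839.
U ≤ 60%: T_v = (π/4)·U² = (π/4)×0.28394² = 0.063321.
t = T_v·H_d²/c_v = 0.063321×7.3²/3.9 = 0.8652 years.

t ≈ 0.865 years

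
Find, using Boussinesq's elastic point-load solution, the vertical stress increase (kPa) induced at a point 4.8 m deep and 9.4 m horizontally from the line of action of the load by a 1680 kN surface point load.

Boussinesq vertical stress below a point load on an elastic half-space:
Δσ_z = 3P/(2πz²) · [1 + (r/z)²]^(−5/2)
r/z = 9.4/4.8 = 1.9583; [1+(r/z)²]^(−5/2) = 0.019453.
Δσ_z = 3×1680/(2π×4.8²) × 0.019453 = 34.815 × 0.019453 = 0.6773 kPa

Δσ_z ≈ 0.677 kPa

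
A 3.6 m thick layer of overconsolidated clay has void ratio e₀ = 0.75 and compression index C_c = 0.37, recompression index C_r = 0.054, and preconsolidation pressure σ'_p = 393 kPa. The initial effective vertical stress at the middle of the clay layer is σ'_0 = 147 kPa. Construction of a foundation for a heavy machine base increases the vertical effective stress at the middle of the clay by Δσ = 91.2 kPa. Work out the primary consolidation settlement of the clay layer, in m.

Final effective stress: σ'_f = 147 + 91.2 = 238.2 kPa.
σ'_f = 238.2 ≤ σ'_p = 393 kPa, so the clay remains overconsolidated and only the recompression index applies:
S_c = C_r·H/(1+e₀)·log₁₀(σ'_f/σ'_0) = 0.054×3.6/1.75×log₁₀(238.2/147)
    = 0.11108 × 0.20962 = 0.02329 m

S_c ≈ 0.0233 m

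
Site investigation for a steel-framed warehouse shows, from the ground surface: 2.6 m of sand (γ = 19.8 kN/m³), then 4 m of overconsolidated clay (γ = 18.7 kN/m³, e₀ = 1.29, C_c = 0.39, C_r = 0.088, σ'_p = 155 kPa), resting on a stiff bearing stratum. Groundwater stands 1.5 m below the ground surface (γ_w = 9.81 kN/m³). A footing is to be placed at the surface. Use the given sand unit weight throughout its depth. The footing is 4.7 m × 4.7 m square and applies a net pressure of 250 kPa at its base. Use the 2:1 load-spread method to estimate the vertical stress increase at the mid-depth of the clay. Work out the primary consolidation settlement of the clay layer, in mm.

S_c ≈ 49.3 mm

Mid-depth of clay below the ground surface: z = 2.6 + 4/2 = 4.6 m.
Total vertical stress at mid-clay: σ_v = 19.8×2.6 + 18.7×2 = 88.88 kPa.
Pore pressure: u = 9.81×(4.6 − 1.5) = 30.411 kPa.
Initial effective stress: σ'_0 = σ_v − u = 88.88 − 30.411 = 58.469 kPa.
Stress increase at mid-clay by the 2:1 spreading method:
Δσ = qBL/((B+z)(L+z)) = 250×4.7×4.7/((4.7+4.6)(4.7+4.6)) = 63.851 kPa
Final effective stress: σ'_f = 58.469 + 63.851 = 122.32 kPa.
σ'_f = 122.32 ≤ σ'_p = 155 kPa, so the clay remains overconsolidated and only the recompression index applies:
S_c = C_r·H/(1+e₀)·log₁₀(σ'_f/σ'_0) = 0.088×4/2.29×log₁₀(122.32/58.469)
    = 0.15371 × 0.32057 = 0.04927 m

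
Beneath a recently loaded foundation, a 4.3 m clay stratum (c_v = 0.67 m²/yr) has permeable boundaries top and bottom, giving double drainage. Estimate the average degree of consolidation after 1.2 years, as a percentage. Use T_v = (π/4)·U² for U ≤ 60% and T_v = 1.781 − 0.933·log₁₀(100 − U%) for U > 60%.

Drainage path length: H_d = H/2 = 2.15 m (double drainage).
T_v = c_v·t/H_d² = 0.67×1.2/2.15² = 0.17393.
T_v = 0.17393 corresponds to the U ≤ 60% branch:
U = √(4T_v/π) = 0.4706

U ≈ 47.1 %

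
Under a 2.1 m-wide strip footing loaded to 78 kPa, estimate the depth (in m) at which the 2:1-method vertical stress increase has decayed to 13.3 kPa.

2:1 spreading — at depth z the loaded area has grown by z in each plan dimension:
qB/(B+z) = Δσ_z ⇒ z = qB/Δσ_z − B = 78×2.1/13.3 − 2.1 = 10.22 m

z ≈ 10.2 m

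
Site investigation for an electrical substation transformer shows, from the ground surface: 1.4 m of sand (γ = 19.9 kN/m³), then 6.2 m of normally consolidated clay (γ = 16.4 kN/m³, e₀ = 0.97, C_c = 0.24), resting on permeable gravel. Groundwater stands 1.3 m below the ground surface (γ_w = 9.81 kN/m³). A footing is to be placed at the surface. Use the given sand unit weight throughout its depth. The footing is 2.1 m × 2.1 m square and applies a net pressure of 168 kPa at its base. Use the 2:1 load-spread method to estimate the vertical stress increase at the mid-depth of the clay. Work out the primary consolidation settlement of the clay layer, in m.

S_c ≈ 0.101 m

Mid-depth of clay below the ground surface: z = 1.4 + 6.2/2 = 4.5 m.
Total vertical stress at mid-clay: σ_v = 19.9×1.4 + 16.4×3.1 = 78.7 kPa.
Pore pressure: u = 9.81×(4.5 − 1.3) = 31.392 kPa.
Initial effective stress: σ'_0 = σ_v − u = 78.7 − 31.392 = 47.308 kPa.
Stress increase at mid-clay by the 2:1 spreading method:
Δσ = qBL/((B+z)(L+z)) = 168×2.1×2.1/((2.1+4.5)(2.1+4.5)) = 17.008 kPa
Final effective stress: σ'_f = σ'_0 + Δσ = 47.308 + 17.008 = 64.316 kPa.
Normally consolidated clay, so the full stress increment lies on the virgin compression line:
S_c = C_c·H/(1+e₀)·log₁₀(σ'_f/σ'_0) = 0.24×6.2/(1+0.97)×log₁₀(64.316/47.308)
    = 0.75533 × 0.13338 = 0.1007 m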